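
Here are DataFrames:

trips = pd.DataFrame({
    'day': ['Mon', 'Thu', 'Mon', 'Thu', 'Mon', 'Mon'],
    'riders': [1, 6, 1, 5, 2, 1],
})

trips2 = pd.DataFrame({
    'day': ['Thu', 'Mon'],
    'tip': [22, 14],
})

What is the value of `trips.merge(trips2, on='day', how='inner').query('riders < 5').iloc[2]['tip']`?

merge on 'day' (how='inner') → 6 rows:
   day  riders  tip
0  Mon       1   14
1  Thu       6   22
2  Mon       1   14
3  Thu       5   22
4  Mon       2   14
5  Mon       1   14
filter rows where riders < 5:
   day  riders  tip
0  Mon       1   14
2  Mon       1   14
4  Mon       2   14
5  Mon       1   14

14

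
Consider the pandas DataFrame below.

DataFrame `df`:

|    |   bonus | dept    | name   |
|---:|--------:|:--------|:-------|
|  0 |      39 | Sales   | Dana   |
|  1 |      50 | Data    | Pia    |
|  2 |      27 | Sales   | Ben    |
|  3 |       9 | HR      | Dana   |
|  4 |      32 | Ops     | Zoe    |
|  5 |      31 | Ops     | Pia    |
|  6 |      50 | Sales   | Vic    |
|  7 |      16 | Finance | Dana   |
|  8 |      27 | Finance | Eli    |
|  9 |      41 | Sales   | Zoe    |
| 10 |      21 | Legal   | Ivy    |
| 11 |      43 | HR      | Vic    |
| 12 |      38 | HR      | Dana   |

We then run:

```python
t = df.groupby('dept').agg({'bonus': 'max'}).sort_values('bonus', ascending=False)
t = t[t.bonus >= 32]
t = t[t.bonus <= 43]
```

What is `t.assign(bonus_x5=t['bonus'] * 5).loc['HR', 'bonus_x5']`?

215

group by dept, max of bonus:
         bonus
dept          
Data        50
Finance     27
HR          43
Legal       21
Ops         32
Sales       50
sort by bonus descending:
         bonus
dept          
Data        50
Sales       50
HR          43
Ops         32
Finance     27
Legal       21
filter rows where bonus >= 32:
       bonus
dept        
Data      50
Sales     50
HR        43
Ops       32
filter rows where bonus <= 43:
      bonus
dept       
HR       43
Ops      32
add column bonus_x5 = t['bonus'] * 5:
      bonus  bonus_x5
dept                 
HR       43       215
Ops      32       160
value at row 'HR', column 'bonus_x5' → 215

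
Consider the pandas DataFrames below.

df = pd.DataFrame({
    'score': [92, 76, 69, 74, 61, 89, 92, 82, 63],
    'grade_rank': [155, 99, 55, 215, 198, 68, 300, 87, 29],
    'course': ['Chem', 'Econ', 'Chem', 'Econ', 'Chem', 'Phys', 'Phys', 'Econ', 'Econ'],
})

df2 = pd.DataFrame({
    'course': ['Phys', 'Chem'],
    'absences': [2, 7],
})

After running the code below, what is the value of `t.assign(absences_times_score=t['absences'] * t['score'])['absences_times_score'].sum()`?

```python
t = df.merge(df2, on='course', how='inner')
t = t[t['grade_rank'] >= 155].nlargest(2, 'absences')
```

merge on 'course' (how='inner') → 5 rows:
   score  grade_rank course  absences
0     92         155   Chem         7
1     69          55   Chem         7
2     61         198   Chem         7
3     89          68   Phys         2
4     92         300   Phys         2
filter rows where grade_rank >= 155:
   score  grade_rank course  absences
0     92         155   Chem         7
2     61         198   Chem         7
4     92         300   Phys         2
take 2 rows with largest absences:
   score  grade_rank course  absences
0     92         155   Chem         7
2     61         198   Chem         7
add column absences_times_score = t['absences'] * t['score']:
   score  grade_rank course  absences  absences_times_score
0     92         155   Chem         7                   644
2     61         198   Chem         7                   427
Then the sum of column 'absences_times_score': 1071

1071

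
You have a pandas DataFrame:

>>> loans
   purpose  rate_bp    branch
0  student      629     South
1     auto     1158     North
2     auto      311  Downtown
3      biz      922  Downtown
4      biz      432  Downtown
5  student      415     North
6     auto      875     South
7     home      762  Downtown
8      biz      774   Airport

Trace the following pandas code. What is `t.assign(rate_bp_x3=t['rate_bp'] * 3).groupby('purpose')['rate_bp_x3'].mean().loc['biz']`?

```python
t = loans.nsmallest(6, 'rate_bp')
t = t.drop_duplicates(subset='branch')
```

take 6 rows with smallest rate_bp:
   purpose  rate_bp    branch
2     auto      311  Downtown
5  student      415     North
4      biz      432  Downtown
0  student      629     South
7     home      762  Downtown
8      biz      774   Airport
drop duplicate branch (keep=first):
   purpose  rate_bp    branch
2     auto      311  Downtown
5  student      415     North
0  student      629     South
8      biz      774   Airport
add column rate_bp_x3 = t['rate_bp'] * 3:
   purpose  rate_bp    branch  rate_bp_x3
2     auto      311  Downtown         933
5  student      415     North        1245
0  student      629     South        1887
8      biz      774   Airport        2322
group by purpose, mean of rate_bp_x3:
purpose
auto        933.0
biz        2322.0
student    1566.0
Name: rate_bp_x3, dtype: float64
value at index 'biz' → 2322.0

2322.0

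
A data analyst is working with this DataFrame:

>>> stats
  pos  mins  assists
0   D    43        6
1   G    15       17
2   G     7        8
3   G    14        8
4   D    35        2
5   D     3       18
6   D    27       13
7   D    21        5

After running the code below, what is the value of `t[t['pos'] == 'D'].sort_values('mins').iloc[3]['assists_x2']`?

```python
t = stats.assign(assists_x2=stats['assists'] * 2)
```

4

add column assists_x2 = stats['assists'] * 2:
  pos  mins  assists  assists_x2
0   D    43        6          12
1   G    15       17          34
2   G     7        8          16
3   G    14        8          16
4   D    35        2           4
5   D     3       18          36
6   D    27       13          26
7   D    21        5          10
filter rows where pos == 'D':
  pos  mins  assists  assists_x2
0   D    43        6          12
4   D    35        2           4
5   D     3       18          36
6   D    27       13          26
7   D    21        5          10
sort by mins:
  pos  mins  assists  assists_x2
5   D     3       18          36
7   D    21        5          10
6   D    27       13          26
4   D    35        2           4
0   D    43        6          12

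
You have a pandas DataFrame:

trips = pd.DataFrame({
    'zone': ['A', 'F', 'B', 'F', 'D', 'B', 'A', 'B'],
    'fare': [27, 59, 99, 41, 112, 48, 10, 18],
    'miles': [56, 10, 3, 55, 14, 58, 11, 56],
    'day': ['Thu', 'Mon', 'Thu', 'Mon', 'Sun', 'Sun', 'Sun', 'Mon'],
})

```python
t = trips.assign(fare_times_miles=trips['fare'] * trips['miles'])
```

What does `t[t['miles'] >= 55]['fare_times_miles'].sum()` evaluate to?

add column fare_times_miles = trips['fare'] * trips['miles']:
  zone  fare  miles  day  fare_times_miles
0    A    27     56  Thu              1512
1    F    59     10  Mon               590
2    B    99      3  Thu               297
3    F    41     55  Mon              2255
4    D   112     14  Sun              1568
5    B    48     58  Sun              2784
6    A    10     11  Sun               110
7    B    18     56  Mon              1008
filter rows where miles >= 55:
  zone  fare  miles  day  fare_times_miles
0    A    27     56  Thu              1512
3    F    41     55  Mon              2255
5    B    48     58  Sun              2784
7    B    18     56  Mon              1008
So sum() = 7559.

7559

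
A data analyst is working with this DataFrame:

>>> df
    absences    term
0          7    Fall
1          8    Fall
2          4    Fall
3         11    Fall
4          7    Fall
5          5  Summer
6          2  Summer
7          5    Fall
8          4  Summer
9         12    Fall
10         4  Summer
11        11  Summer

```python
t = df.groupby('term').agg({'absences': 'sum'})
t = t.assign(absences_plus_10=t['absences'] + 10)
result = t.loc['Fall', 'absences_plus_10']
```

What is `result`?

64

group by term, sum of absences:
        absences
term            
Fall          54
Summer        26
add column absences_plus_10 = t['absences'] + 10:
        absences  absences_plus_10
term                              
Fall          54                64
Summer        26                36
Then the value at row 'Fall', column 'absences_plus_10': 64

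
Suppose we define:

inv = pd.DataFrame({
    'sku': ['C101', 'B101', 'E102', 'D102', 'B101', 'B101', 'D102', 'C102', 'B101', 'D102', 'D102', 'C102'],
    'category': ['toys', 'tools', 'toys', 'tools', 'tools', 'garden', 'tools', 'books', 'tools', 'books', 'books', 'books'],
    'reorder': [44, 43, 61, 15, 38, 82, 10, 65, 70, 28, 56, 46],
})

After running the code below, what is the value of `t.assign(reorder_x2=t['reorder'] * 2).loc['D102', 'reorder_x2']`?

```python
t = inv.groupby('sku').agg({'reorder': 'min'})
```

group by sku, min of reorder:
      reorder
sku          
B101       38
C101       44
C102       46
D102       10
E102       61
add column reorder_x2 = t['reorder'] * 2:
      reorder  reorder_x2
sku                      
B101       38          76
C101       44          88
C102       46          92
D102       10          20
E102       61         122

20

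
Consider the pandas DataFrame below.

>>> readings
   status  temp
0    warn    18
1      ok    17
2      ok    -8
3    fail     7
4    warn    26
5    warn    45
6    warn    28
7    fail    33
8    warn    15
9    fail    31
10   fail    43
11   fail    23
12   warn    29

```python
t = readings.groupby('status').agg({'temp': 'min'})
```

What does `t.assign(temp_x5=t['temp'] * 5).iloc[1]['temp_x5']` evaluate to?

-40

group by status, min of temp:
        temp
status      
fail       7
ok        -8
warn      15
add column temp_x5 = t['temp'] * 5:
        temp  temp_x5
status               
fail       7       35
ok        -8      -40
warn      15       75
Hence -40.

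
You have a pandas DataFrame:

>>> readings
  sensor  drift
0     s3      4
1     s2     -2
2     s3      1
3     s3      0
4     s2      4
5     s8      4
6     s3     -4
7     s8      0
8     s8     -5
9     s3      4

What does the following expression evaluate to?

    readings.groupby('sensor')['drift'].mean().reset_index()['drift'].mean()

group by sensor, mean of drift:
sensor
s2    1.000000
s3    1.000000
s8   -0.333333
Name: drift, dtype: float64
reset_index():
  sensor     drift
0     s2  1.000000
1     s3  1.000000
2     s8 -0.333333
Hence 0.555555555556.

0.555555555556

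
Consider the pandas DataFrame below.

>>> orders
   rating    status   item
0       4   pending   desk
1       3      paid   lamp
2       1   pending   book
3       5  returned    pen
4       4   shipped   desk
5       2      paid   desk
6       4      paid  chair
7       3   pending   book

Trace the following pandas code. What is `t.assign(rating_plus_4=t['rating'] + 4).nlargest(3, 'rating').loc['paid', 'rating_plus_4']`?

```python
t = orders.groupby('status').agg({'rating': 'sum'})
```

group by status, sum of rating:
          rating
status          
paid           9
pending        8
returned       5
shipped        4
add column rating_plus_4 = t['rating'] + 4:
          rating  rating_plus_4
status                         
paid           9             13
pending        8             12
returned       5              9
shipped        4              8
take 3 rows with largest rating:
          rating  rating_plus_4
status                         
paid           9             13
pending        8             12
returned       5              9
The value at row 'paid', column 'rating_plus_4' is 13.

13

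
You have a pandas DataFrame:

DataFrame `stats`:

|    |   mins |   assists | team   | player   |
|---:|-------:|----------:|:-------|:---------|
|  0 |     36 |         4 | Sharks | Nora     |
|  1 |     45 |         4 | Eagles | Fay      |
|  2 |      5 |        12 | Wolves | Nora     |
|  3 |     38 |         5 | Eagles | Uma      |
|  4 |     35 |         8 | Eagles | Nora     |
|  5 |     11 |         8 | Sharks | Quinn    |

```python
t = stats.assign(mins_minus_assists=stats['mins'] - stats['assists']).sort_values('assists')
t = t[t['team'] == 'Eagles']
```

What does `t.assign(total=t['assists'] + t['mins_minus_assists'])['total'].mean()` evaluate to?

add column mins_minus_assists = stats['mins'] - stats['assists']:
   mins  assists    team player  mins_minus_assists
0    36        4  Sharks   Nora                  32
1    45        4  Eagles    Fay                  41
2     5       12  Wolves   Nora                  -7
3    38        5  Eagles    Uma                  33
4    35        8  Eagles   Nora                  27
5    11        8  Sharks  Quinn                   3
sort by assists:
   mins  assists    team player  mins_minus_assists
0    36        4  Sharks   Nora                  32
1    45        4  Eagles    Fay                  41
3    38        5  Eagles    Uma                  33
4    35        8  Eagles   Nora                  27
5    11        8  Sharks  Quinn                   3
2     5       12  Wolves   Nora                  -7
filter rows where team == 'Eagles':
   mins  assists    team player  mins_minus_assists
1    45        4  Eagles    Fay                  41
3    38        5  Eagles    Uma                  33
4    35        8  Eagles   Nora                  27
add column total = t['assists'] + t['mins_minus_assists']:
   mins  assists    team player  mins_minus_assists  total
1    45        4  Eagles    Fay                  41     45
3    38        5  Eagles    Uma                  33     38
4    35        8  Eagles   Nora                  27     35
Reading off the mean of column 'total', we get 39.3333333333.

39.3333333333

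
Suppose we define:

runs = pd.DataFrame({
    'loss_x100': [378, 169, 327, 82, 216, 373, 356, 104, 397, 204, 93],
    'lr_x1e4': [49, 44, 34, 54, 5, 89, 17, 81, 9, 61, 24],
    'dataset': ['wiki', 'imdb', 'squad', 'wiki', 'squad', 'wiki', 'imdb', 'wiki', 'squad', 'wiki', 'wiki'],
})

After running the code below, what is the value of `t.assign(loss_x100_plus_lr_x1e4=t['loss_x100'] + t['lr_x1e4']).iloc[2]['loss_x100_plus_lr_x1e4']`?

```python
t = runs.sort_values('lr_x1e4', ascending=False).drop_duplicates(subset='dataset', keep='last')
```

sort by lr_x1e4 descending:
    loss_x100  lr_x1e4 dataset
5         373       89    wiki
7         104       81    wiki
9         204       61    wiki
3          82       54    wiki
0         378       49    wiki
1         169       44    imdb
2         327       34   squad
10         93       24    wiki
6         356       17    imdb
8         397        9   squad
4         216        5   squad
drop duplicate dataset (keep=last):
    loss_x100  lr_x1e4 dataset
10         93       24    wiki
6         356       17    imdb
4         216        5   squad
add column loss_x100_plus_lr_x1e4 = t['loss_x100'] + t['lr_x1e4']:
    loss_x100  lr_x1e4 dataset  loss_x100_plus_lr_x1e4
10         93       24    wiki                     117
6         356       17    imdb                     373
4         216        5   squad                     221
So iloc[2]['loss_x100_plus_lr_x1e4'] = 221.

221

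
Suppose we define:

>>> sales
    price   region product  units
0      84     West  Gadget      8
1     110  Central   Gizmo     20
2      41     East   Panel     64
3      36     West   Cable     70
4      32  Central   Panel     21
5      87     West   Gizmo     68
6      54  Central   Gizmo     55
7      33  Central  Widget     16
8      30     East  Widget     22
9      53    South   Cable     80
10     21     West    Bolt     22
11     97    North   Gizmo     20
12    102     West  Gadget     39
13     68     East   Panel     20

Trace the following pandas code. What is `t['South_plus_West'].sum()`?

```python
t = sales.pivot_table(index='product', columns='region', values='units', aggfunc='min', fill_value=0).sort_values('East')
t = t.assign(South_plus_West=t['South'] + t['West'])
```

pivot: rows=product, cols=region, min(units):
region   Central  East  North  South  West
product                                   
Bolt           0     0      0      0    22
Cable          0     0      0     80    70
Gadget         0     0      0      0     8
Gizmo         20     0     20      0    68
Panel         21    20      0      0     0
Widget        16    22      0      0     0
sort by East:
region   Central  East  North  South  West
product                                   
Bolt           0     0      0      0    22
Cable          0     0      0     80    70
Gadget         0     0      0      0     8
Gizmo         20     0     20      0    68
Panel         21    20      0      0     0
Widget        16    22      0      0     0
add column South_plus_West = t['South'] + t['West']:
region   Central  East  North  South  West  South_plus_West
product                                                    
Bolt           0     0      0      0    22               22
Cable          0     0      0     80    70              150
Gadget         0     0      0      0     8                8
Gizmo         20     0     20      0    68               68
Panel         21    20      0      0     0                0
Widget        16    22      0      0     0                0
Hence 248.

248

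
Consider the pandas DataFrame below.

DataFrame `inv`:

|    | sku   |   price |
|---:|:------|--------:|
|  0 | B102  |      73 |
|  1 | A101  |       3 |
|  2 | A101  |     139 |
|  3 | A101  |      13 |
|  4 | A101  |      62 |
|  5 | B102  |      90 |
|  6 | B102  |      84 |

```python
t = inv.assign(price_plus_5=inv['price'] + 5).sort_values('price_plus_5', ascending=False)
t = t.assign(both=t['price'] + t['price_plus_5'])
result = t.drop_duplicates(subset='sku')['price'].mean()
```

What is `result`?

114.5

add column price_plus_5 = inv['price'] + 5:
    sku  price  price_plus_5
0  B102     73            78
1  A101      3             8
2  A101    139           144
3  A101     13            18
4  A101     62            67
5  B102     90            95
6  B102     84            89
sort by price_plus_5 descending:
    sku  price  price_plus_5
2  A101    139           144
5  B102     90            95
6  B102     84            89
0  B102     73            78
4  A101     62            67
3  A101     13            18
1  A101      3             8
add column both = t['price'] + t['price_plus_5']:
    sku  price  price_plus_5  both
2  A101    139           144   283
5  B102     90            95   185
6  B102     84            89   173
0  B102     73            78   151
4  A101     62            67   129
3  A101     13            18    31
1  A101      3             8    11
drop duplicate sku (keep=first):
    sku  price  price_plus_5  both
2  A101    139           144   283
5  B102     90            95   185
So mean() = 114.5.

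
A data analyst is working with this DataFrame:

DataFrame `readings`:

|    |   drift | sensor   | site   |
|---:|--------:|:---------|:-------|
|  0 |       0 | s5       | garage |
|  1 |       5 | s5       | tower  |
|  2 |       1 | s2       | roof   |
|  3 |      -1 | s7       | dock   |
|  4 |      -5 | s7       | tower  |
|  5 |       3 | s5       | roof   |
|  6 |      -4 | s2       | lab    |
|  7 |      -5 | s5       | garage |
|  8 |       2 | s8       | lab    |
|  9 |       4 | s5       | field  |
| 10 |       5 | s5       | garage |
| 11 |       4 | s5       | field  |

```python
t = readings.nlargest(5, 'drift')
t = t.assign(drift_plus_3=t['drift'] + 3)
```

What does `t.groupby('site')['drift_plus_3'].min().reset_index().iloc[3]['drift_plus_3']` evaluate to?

take 5 rows with largest drift:
    drift sensor    site
1       5     s5   tower
10      5     s5  garage
9       4     s5   field
11      4     s5   field
5       3     s5    roof
add column drift_plus_3 = t['drift'] + 3:
    drift sensor    site  drift_plus_3
1       5     s5   tower             8
10      5     s5  garage             8
9       4     s5   field             7
11      4     s5   field             7
5       3     s5    roof             6
group by site, min of drift_plus_3:
site
field     7
garage    8
roof      6
tower     8
Name: drift_plus_3, dtype: int64
reset_index():
     site  drift_plus_3
0   field             7
1  garage             8
2    roof             6
3   tower             8
Hence 8.

8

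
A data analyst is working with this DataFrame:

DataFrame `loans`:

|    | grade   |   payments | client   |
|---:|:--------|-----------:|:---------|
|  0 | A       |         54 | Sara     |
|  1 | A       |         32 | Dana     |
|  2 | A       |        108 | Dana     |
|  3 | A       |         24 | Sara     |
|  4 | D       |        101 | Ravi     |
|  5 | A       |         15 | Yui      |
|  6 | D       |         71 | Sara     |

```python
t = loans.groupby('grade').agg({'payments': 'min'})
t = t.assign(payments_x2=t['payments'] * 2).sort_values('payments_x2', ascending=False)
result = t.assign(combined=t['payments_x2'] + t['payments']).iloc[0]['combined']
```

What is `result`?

213

group by grade, min of payments:
       payments
grade          
A            15
D            71
add column payments_x2 = t['payments'] * 2:
       payments  payments_x2
grade                       
A            15           30
D            71          142
sort by payments_x2 descending:
       payments  payments_x2
grade                       
D            71          142
A            15           30
add column combined = t['payments_x2'] + t['payments']:
       payments  payments_x2  combined
grade                                 
D            71          142       213
A            15           30        45
Reading off the value at position 0, column 'combined', we get 213.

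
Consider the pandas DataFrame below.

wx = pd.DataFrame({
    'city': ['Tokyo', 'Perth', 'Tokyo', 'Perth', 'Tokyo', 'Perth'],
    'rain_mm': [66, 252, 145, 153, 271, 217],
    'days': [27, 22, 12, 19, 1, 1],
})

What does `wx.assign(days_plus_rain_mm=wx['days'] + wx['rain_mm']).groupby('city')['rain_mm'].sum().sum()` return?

add column days_plus_rain_mm = wx['days'] + wx['rain_mm']:
    city  rain_mm  days  days_plus_rain_mm
0  Tokyo       66    27                 93
1  Perth      252    22                274
2  Tokyo      145    12                157
3  Perth      153    19                172
4  Tokyo      271     1                272
5  Perth      217     1                218
group by city, sum of rain_mm:
city
Perth    622
Tokyo    482
Name: rain_mm, dtype: int64
So sum() = 1104.

1104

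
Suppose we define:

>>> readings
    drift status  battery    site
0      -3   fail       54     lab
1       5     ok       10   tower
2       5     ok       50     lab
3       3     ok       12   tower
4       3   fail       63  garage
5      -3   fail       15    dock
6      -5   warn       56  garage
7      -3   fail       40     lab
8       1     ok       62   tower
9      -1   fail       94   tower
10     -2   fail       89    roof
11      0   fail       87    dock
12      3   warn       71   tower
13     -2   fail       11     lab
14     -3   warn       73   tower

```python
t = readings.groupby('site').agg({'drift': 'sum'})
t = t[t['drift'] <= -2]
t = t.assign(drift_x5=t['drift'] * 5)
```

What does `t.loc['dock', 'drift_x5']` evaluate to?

-15

group by site, sum of drift:
        drift
site         
dock       -3
garage     -2
lab        -3
roof       -2
tower       8
filter rows where drift <= -2:
        drift
site         
dock       -3
garage     -2
lab        -3
roof       -2
add column drift_x5 = t['drift'] * 5:
        drift  drift_x5
site                   
dock       -3       -15
garage     -2       -10
lab        -3       -15
roof       -2       -10
So loc['dock', 'drift_x5'] = -15.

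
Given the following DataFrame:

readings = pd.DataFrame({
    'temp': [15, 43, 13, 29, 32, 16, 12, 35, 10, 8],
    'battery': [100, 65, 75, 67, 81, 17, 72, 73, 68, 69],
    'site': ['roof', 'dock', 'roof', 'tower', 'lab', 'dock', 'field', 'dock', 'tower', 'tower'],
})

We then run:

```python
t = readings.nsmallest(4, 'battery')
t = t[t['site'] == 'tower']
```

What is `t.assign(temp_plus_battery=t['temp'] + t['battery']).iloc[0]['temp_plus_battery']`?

96

take 4 rows with smallest battery:
   temp  battery   site
5    16       17   dock
1    43       65   dock
3    29       67  tower
8    10       68  tower
filter rows where site == 'tower':
   temp  battery   site
3    29       67  tower
8    10       68  tower
add column temp_plus_battery = t['temp'] + t['battery']:
   temp  battery   site  temp_plus_battery
3    29       67  tower                 96
8    10       68  tower                 78
Reading off the value at position 0, column 'temp_plus_battery', we get 96.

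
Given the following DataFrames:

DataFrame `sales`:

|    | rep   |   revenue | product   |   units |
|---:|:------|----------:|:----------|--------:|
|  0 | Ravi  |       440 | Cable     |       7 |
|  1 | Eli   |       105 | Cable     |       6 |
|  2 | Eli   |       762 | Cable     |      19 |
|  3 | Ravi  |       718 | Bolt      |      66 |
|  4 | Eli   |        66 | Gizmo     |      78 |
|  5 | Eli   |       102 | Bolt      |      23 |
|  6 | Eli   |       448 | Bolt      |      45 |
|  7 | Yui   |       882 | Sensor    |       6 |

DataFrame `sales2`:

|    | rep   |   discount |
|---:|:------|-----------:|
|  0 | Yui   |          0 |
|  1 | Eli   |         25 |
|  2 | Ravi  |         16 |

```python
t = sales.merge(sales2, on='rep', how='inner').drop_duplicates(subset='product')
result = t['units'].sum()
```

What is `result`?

merge on 'rep' (how='inner') → 8 rows:
    rep  revenue product  units  discount
0  Ravi      440   Cable      7        16
1   Eli      105   Cable      6        25
2   Eli      762   Cable     19        25
3  Ravi      718    Bolt     66        16
4   Eli       66   Gizmo     78        25
5   Eli      102    Bolt     23        25
6   Eli      448    Bolt     45        25
7   Yui      882  Sensor      6         0
drop duplicate product (keep=first):
    rep  revenue product  units  discount
0  Ravi      440   Cable      7        16
3  Ravi      718    Bolt     66        16
4   Eli       66   Gizmo     78        25
7   Yui      882  Sensor      6         0
sum of column 'units' → 157

157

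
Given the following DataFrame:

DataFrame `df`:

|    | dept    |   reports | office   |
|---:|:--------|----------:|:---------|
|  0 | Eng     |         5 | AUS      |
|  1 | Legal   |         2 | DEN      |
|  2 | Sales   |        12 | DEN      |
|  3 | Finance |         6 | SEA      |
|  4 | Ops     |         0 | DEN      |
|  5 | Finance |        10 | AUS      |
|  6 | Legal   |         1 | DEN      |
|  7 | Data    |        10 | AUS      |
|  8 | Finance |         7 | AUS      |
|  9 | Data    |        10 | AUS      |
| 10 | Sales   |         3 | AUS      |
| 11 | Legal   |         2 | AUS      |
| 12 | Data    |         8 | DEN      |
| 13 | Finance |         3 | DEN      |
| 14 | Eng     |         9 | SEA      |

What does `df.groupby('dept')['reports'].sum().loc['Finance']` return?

26

group by dept, sum of reports:
dept
Data       28
Eng        14
Finance    26
Legal       5
Ops         0
Sales      15
Name: reports, dtype: int64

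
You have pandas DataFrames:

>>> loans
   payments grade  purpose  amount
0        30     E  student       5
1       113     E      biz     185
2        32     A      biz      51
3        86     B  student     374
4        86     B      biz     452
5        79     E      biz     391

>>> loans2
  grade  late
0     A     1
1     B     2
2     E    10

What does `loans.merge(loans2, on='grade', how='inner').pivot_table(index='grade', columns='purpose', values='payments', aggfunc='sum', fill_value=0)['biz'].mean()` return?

103.333333333

merge on 'grade' (how='inner') → 6 rows:
   payments grade  purpose  amount  late
0        30     E  student       5    10
1       113     E      biz     185    10
2        32     A      biz      51     1
3        86     B  student     374     2
4        86     B      biz     452     2
5        79     E      biz     391    10
pivot: rows=grade, cols=purpose, sum(payments):
purpose  biz  student
grade                
A         32        0
B         86       86
E        192       30
So mean() = 103.333333333.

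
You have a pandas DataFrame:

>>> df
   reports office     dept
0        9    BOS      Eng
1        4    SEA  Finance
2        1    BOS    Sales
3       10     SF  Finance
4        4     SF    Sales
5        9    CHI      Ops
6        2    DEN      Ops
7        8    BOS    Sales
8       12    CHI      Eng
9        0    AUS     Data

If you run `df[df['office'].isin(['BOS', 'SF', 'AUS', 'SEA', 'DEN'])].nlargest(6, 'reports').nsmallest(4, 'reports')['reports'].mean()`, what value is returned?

filter rows where office in ['BOS', 'SF', 'AUS', 'SEA', 'DEN']:
   reports office     dept
0        9    BOS      Eng
1        4    SEA  Finance
2        1    BOS    Sales
3       10     SF  Finance
4        4     SF    Sales
6        2    DEN      Ops
7        8    BOS    Sales
9        0    AUS     Data
take 6 rows with largest reports:
   reports office     dept
3       10     SF  Finance
0        9    BOS      Eng
7        8    BOS    Sales
1        4    SEA  Finance
4        4     SF    Sales
6        2    DEN      Ops
take 4 rows with smallest reports:
   reports office     dept
6        2    DEN      Ops
1        4    SEA  Finance
4        4     SF    Sales
7        8    BOS    Sales
Then the mean of column 'reports': 4.5

4.5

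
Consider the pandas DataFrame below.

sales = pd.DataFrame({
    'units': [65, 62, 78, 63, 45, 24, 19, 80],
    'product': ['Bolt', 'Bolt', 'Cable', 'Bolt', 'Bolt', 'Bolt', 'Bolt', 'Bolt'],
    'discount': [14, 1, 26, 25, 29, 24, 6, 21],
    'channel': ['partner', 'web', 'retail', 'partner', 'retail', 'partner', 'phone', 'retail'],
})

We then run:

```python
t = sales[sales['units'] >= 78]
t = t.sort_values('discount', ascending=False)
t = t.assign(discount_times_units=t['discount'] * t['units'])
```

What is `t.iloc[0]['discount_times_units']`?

filter rows where units >= 78:
   units product  discount channel
2     78   Cable        26  retail
7     80    Bolt        21  retail
sort by discount descending:
   units product  discount channel
2     78   Cable        26  retail
7     80    Bolt        21  retail
add column discount_times_units = t['discount'] * t['units']:
   units product  discount channel  discount_times_units
2     78   Cable        26  retail                  2028
7     80    Bolt        21  retail                  1680
Taking the value at position 0, column 'discount_times_units' gives 2028.

2028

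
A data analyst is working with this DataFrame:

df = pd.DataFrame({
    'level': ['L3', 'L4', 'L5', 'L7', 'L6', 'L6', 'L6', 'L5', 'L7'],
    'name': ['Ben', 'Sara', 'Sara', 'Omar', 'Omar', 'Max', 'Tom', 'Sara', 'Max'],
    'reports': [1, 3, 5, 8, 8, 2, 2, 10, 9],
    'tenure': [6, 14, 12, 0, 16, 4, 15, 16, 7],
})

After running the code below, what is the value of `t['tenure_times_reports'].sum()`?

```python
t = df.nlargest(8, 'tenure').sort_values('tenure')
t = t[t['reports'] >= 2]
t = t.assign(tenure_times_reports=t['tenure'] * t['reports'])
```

take 8 rows with largest tenure:
  level  name  reports  tenure
4    L6  Omar        8      16
7    L5  Sara       10      16
6    L6   Tom        2      15
1    L4  Sara        3      14
2    L5  Sara        5      12
8    L7   Max        9       7
0    L3   Ben        1       6
5    L6   Max        2       4
sort by tenure:
  level  name  reports  tenure
5    L6   Max        2       4
0    L3   Ben        1       6
8    L7   Max        9       7
2    L5  Sara        5      12
1    L4  Sara        3      14
6    L6   Tom        2      15
4    L6  Omar        8      16
7    L5  Sara       10      16
filter rows where reports >= 2:
  level  name  reports  tenure
5    L6   Max        2       4
8    L7   Max        9       7
2    L5  Sara        5      12
1    L4  Sara        3      14
6    L6   Tom        2      15
4    L6  Omar        8      16
7    L5  Sara       10      16
add column tenure_times_reports = t['tenure'] * t['reports']:
  level  name  reports  tenure  tenure_times_reports
5    L6   Max        2       4                     8
8    L7   Max        9       7                    63
2    L5  Sara        5      12                    60
1    L4  Sara        3      14                    42
6    L6   Tom        2      15                    30
4    L6  Omar        8      16                   128
7    L5  Sara       10      16                   160
So sum() = 491.

491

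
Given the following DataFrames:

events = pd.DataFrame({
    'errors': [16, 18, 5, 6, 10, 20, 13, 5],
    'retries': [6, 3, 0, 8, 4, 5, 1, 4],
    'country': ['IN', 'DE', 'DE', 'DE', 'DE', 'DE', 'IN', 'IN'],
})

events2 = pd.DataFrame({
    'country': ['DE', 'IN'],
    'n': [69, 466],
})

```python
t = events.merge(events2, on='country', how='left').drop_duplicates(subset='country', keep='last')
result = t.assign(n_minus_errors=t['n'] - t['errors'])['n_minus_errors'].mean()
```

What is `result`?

255.0

merge on 'country' (how='left') → 8 rows:
   errors  retries country    n
0      16        6      IN  466
1      18        3      DE   69
2       5        0      DE   69
3       6        8      DE   69
4      10        4      DE   69
5      20        5      DE   69
6      13        1      IN  466
7       5        4      IN  466
drop duplicate country (keep=last):
   errors  retries country    n
5      20        5      DE   69
7       5        4      IN  466
add column n_minus_errors = t['n'] - t['errors']:
   errors  retries country    n  n_minus_errors
5      20        5      DE   69              49
7       5        4      IN  466             461
Reading off the mean of column 'n_minus_errors', we get 255.0.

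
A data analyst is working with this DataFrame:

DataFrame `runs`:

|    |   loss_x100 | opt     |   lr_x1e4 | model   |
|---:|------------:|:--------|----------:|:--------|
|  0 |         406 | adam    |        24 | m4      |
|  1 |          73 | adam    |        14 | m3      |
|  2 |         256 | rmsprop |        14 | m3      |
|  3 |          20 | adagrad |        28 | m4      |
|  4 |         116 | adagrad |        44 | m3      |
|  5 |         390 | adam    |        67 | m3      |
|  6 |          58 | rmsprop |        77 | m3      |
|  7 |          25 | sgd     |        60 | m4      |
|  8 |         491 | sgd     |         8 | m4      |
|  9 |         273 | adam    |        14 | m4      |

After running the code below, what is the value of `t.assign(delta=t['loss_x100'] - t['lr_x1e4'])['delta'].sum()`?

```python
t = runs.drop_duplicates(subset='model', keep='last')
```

drop duplicate model (keep=last):
   loss_x100      opt  lr_x1e4 model
6         58  rmsprop       77    m3
9        273     adam       14    m4
add column delta = t['loss_x100'] - t['lr_x1e4']:
   loss_x100      opt  lr_x1e4 model  delta
6         58  rmsprop       77    m3    -19
9        273     adam       14    m4    259
Reading off the sum of column 'delta', we get 240.

240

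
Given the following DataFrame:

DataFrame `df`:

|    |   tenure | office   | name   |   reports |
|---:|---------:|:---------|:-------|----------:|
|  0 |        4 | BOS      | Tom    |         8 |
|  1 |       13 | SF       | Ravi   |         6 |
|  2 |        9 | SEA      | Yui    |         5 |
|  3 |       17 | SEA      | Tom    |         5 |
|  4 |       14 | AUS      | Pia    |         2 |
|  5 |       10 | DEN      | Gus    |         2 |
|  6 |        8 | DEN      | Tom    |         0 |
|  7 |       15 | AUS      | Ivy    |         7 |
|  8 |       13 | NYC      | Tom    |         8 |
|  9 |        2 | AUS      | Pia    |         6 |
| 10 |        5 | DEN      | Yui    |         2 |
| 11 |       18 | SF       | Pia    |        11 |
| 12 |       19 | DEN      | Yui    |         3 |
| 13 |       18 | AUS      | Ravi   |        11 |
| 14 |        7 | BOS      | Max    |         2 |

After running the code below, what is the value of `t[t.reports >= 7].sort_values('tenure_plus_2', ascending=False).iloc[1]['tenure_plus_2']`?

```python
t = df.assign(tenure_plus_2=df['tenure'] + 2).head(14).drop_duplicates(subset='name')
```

add column tenure_plus_2 = df['tenure'] + 2:
    tenure office  name  reports  tenure_plus_2
0        4    BOS   Tom        8              6
1       13     SF  Ravi        6             15
2        9    SEA   Yui        5             11
3       17    SEA   Tom        5             19
4       14    AUS   Pia        2             16
5       10    DEN   Gus        2             12
6        8    DEN   Tom        0             10
7       15    AUS   Ivy        7             17
8       13    NYC   Tom        8             15
9        2    AUS   Pia        6              4
10       5    DEN   Yui        2              7
11      18     SF   Pia       11             20
12      19    DEN   Yui        3             21
13      18    AUS  Ravi       11             20
14       7    BOS   Max        2              9
take first 14 rows:
    tenure office  name  reports  tenure_plus_2
0        4    BOS   Tom        8              6
1       13     SF  Ravi        6             15
2        9    SEA   Yui        5             11
3       17    SEA   Tom        5             19
4       14    AUS   Pia        2             16
5       10    DEN   Gus        2             12
6        8    DEN   Tom        0             10
7       15    AUS   Ivy        7             17
8       13    NYC   Tom        8             15
9        2    AUS   Pia        6              4
10       5    DEN   Yui        2              7
11      18     SF   Pia       11             20
12      19    DEN   Yui        3             21
13      18    AUS  Ravi       11             20
drop duplicate name (keep=first):
   tenure office  name  reports  tenure_plus_2
0       4    BOS   Tom        8              6
1      13     SF  Ravi        6             15
2       9    SEA   Yui        5             11
4      14    AUS   Pia        2             16
5      10    DEN   Gus        2             12
7      15    AUS   Ivy        7             17
filter rows where reports >= 7:
   tenure office name  reports  tenure_plus_2
0       4    BOS  Tom        8              6
7      15    AUS  Ivy        7             17
sort by tenure_plus_2 descending:
   tenure office name  reports  tenure_plus_2
7      15    AUS  Ivy        7             17
0       4    BOS  Tom        8              6
Then the value at position 1, column 'tenure_plus_2': 6

6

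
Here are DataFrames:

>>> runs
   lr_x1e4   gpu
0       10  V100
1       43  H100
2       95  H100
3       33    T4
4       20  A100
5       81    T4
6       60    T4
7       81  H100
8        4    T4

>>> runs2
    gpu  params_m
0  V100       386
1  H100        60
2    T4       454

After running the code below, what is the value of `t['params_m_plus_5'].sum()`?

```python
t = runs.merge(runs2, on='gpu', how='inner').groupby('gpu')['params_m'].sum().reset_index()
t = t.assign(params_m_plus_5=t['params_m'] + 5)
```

merge on 'gpu' (how='inner') → 8 rows:
   lr_x1e4   gpu  params_m
0       10  V100       386
1       43  H100        60
2       95  H100        60
3       33    T4       454
4       81    T4       454
5       60    T4       454
6       81  H100        60
7        4    T4       454
group by gpu, sum of params_m:
gpu
H100     180
T4      1816
V100     386
Name: params_m, dtype: int64
reset_index():
    gpu  params_m
0  H100       180
1    T4      1816
2  V100       386
add column params_m_plus_5 = t['params_m'] + 5:
    gpu  params_m  params_m_plus_5
0  H100       180              185
1    T4      1816             1821
2  V100       386              391
Then the sum of column 'params_m_plus_5': 2397

2397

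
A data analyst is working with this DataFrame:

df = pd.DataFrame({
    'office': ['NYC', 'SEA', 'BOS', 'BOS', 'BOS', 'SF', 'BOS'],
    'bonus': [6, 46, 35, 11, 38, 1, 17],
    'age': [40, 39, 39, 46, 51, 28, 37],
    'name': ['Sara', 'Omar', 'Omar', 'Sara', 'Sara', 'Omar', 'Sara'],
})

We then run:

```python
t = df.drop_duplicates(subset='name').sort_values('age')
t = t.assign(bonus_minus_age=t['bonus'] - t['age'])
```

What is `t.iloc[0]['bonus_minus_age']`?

7

drop duplicate name (keep=first):
  office  bonus  age  name
0    NYC      6   40  Sara
1    SEA     46   39  Omar
sort by age:
  office  bonus  age  name
1    SEA     46   39  Omar
0    NYC      6   40  Sara
add column bonus_minus_age = t['bonus'] - t['age']:
  office  bonus  age  name  bonus_minus_age
1    SEA     46   39  Omar                7
0    NYC      6   40  Sara              -34
Finally, value at position 0, column 'bonus_minus_age' = 7.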